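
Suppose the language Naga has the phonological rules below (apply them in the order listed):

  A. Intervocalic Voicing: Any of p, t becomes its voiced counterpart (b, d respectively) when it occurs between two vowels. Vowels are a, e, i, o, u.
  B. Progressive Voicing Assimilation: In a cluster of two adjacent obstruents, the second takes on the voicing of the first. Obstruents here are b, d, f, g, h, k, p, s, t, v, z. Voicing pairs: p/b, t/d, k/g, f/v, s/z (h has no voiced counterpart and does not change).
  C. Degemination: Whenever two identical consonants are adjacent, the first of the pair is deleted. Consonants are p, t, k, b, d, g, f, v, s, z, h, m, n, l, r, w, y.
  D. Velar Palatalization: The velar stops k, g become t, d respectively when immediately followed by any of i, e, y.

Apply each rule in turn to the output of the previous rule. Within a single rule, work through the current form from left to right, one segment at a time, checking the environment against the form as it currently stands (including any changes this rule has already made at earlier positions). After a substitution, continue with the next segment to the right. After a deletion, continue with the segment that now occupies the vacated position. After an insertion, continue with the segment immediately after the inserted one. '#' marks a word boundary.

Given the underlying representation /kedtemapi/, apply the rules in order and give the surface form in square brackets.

[tedemabi]

A Intervocalic Voicing: [kedtemapi] → [kedtemabi]
B Progressive Voicing Assimilation: [kedtemabi] → [keddemabi]
C Degemination: [keddemabi] → [kedemabi]
D Velar Palatalization: [kedemabi] → [tedemabi]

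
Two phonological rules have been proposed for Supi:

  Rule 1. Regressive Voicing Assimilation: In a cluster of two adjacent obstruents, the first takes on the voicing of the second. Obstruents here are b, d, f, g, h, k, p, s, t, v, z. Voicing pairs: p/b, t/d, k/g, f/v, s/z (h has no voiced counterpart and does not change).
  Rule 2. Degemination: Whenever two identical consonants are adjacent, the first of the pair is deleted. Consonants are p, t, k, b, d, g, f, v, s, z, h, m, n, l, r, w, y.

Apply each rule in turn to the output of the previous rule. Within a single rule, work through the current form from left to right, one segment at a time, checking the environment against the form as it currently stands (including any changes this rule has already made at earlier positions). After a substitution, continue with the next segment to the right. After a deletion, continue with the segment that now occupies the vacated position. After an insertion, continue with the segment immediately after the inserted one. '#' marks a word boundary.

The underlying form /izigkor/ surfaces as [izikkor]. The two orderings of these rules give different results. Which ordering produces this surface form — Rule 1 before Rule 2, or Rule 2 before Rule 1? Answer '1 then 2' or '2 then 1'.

Order 1 then 2:
  1 Regressive Voicing Assimilation: [izigkor] → [izikkor]
  2 Degemination: [izikkor] → [izikor]
  result: [izikor]
Order 2 then 1:
  2 Degemination: no change — [izigkor]
  1 Regressive Voicing Assimilation: [izigkor] → [izikkor]
  result: [izikkor]

2 then 1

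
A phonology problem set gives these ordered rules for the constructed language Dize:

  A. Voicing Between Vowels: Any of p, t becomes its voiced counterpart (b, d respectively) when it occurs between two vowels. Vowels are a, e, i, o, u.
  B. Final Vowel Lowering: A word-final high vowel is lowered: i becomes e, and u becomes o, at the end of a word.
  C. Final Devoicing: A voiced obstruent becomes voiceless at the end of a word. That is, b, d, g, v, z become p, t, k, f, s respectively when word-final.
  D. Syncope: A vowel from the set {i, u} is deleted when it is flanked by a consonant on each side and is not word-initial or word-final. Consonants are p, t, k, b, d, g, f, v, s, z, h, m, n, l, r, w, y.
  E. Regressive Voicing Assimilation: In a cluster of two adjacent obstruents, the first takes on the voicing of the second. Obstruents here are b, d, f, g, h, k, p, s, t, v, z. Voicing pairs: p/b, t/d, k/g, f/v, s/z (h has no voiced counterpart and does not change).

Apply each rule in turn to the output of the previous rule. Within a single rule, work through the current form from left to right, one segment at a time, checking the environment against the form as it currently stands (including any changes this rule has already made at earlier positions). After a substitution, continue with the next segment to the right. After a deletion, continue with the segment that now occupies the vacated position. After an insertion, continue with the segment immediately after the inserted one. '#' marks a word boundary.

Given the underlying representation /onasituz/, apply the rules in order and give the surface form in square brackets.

A Voicing Between Vowels: [onasituz] → [onasiduz]
B Final Vowel Lowering: no change — [onasiduz]
C Final Devoicing: [onasiduz] → [onasidus]
D Syncope: [onasidus] → [onasds]
E Regressive Voicing Assimilation: [onasds] → [onazts]

[onazts]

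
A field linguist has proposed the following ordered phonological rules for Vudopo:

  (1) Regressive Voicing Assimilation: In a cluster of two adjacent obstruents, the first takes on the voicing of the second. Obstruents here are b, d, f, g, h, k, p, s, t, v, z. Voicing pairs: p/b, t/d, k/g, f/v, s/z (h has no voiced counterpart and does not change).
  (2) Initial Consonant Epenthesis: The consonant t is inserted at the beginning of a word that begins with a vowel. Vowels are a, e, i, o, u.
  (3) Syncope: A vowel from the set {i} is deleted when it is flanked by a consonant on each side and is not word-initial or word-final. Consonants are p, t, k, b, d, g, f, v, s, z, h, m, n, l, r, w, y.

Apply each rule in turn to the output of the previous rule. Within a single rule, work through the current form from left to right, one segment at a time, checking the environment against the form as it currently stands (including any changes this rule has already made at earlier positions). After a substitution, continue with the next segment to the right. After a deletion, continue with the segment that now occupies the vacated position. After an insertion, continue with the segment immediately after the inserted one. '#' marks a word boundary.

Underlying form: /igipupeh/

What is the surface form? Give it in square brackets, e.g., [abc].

[tgpupeh]

(1) Regressive Voicing Assimilation: no change — [igipupeh]
(2) Initial Consonant Epenthesis: [igipupeh] → [tigipupeh]
(3) Syncope: [tigipupeh] → [tgpupeh]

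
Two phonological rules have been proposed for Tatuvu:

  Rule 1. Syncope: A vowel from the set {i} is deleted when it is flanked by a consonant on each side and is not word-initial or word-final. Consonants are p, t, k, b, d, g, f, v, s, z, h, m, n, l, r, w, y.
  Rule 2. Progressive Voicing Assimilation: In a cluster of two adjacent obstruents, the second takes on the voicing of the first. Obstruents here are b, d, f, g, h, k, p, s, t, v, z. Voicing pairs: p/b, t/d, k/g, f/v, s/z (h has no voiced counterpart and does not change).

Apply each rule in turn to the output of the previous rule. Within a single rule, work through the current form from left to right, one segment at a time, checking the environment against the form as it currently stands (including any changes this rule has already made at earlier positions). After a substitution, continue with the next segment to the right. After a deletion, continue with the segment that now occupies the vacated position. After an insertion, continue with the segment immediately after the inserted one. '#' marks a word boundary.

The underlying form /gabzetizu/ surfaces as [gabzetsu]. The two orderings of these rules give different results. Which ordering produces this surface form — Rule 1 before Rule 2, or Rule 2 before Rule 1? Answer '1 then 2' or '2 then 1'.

Order 1 then 2:
  1 Syncope: [gabzetizu] → [gabzetzu]
  2 Progressive Voicing Assimilation: [gabzetzu] → [gabzetsu]
  result: [gabzetsu]
Order 2 then 1:
  2 Progressive Voicing Assimilation: no change — [gabzetizu]
  1 Syncope: [gabzetizu] → [gabzetzu]
  result: [gabzetzu]

1 then 2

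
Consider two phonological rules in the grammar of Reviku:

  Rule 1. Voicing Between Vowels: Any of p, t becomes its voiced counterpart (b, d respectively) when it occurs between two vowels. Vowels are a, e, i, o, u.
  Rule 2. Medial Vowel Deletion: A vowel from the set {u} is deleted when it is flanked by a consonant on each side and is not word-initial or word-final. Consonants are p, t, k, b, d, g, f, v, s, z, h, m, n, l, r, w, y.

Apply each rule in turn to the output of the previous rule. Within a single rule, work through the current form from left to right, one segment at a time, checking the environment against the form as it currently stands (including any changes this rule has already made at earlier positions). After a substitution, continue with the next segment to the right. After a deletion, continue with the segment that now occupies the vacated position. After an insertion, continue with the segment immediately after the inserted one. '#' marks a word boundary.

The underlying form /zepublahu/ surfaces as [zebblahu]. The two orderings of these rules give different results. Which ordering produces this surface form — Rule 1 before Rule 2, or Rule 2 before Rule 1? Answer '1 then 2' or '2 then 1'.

1 then 2

Order 1 then 2:
  1 Voicing Between Vowels: [zepublahu] → [zebublahu]
  2 Medial Vowel Deletion: [zebublahu] → [zebblahu]
  result: [zebblahu]
Order 2 then 1:
  2 Medial Vowel Deletion: [zepublahu] → [zepblahu]
  1 Voicing Between Vowels: no change — [zepblahu]
  result: [zepblahu]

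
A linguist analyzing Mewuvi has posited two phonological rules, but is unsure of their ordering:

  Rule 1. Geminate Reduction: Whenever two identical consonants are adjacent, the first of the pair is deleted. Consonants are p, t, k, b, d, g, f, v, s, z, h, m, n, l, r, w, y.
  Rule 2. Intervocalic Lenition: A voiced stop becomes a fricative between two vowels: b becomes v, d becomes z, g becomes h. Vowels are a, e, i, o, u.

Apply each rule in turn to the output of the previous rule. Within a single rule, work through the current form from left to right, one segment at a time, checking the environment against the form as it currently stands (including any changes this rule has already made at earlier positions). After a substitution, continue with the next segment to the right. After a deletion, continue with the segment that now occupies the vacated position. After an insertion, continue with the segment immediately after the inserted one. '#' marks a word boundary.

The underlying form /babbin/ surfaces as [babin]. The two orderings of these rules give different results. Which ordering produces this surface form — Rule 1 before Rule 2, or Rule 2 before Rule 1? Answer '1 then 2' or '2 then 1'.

Order 1 then 2:
  1 Geminate Reduction: [babbin] → [babin]
  2 Intervocalic Lenition: [babin] → [bavin]
  result: [bavin]
Order 2 then 1:
  2 Intervocalic Lenition: no change — [babbin]
  1 Geminate Reduction: [babbin] → [babin]
  result: [babin]

2 then 1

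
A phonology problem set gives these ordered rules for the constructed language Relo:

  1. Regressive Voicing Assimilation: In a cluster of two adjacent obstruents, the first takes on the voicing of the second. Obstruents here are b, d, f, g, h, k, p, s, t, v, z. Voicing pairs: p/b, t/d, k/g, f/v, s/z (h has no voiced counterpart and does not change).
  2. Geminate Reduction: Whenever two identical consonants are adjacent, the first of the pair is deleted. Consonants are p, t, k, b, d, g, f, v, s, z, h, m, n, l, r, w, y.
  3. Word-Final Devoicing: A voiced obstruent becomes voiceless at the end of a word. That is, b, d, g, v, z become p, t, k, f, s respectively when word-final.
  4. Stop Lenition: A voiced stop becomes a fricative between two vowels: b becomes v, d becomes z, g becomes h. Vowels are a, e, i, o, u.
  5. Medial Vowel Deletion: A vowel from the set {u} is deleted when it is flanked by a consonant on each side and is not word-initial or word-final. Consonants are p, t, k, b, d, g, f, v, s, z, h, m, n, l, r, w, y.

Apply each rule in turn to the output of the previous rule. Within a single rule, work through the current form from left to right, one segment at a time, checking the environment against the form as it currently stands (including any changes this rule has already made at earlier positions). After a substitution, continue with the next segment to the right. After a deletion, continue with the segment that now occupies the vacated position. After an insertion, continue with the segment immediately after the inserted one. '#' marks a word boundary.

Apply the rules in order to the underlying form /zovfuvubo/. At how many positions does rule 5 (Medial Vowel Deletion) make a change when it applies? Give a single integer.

2

1 Regressive Voicing Assimilation: [zovfuvubo] → [zoffuvubo]
2 Geminate Reduction: [zoffuvubo] → [zofuvubo]
3 Word-Final Devoicing: no change — [zofuvubo]
4 Stop Lenition: [zofuvubo] → [zofuvuvo]
5 Medial Vowel Deletion: [zofuvuvo] → [zofvvo]
Rule 5 changed 2 position(s).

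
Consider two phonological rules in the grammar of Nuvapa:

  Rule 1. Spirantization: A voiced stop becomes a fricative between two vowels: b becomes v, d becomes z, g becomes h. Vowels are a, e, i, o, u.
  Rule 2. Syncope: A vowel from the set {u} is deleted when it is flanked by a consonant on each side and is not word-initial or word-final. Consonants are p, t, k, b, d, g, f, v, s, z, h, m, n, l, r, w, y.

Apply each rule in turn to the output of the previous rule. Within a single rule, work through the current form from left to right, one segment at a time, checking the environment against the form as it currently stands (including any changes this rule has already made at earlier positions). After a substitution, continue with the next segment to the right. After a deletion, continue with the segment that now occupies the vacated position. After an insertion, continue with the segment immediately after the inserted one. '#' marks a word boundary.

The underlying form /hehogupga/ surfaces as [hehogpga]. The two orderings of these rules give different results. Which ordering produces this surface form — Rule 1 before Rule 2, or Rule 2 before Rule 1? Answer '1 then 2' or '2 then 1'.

2 then 1

Order 1 then 2:
  1 Spirantization: [hehogupga] → [hehohupga]
  2 Syncope: [hehohupga] → [hehohpga]
  result: [hehohpga]
Order 2 then 1:
  2 Syncope: [hehogupga] → [hehogpga]
  1 Spirantization: no change — [hehogpga]
  result: [hehogpga]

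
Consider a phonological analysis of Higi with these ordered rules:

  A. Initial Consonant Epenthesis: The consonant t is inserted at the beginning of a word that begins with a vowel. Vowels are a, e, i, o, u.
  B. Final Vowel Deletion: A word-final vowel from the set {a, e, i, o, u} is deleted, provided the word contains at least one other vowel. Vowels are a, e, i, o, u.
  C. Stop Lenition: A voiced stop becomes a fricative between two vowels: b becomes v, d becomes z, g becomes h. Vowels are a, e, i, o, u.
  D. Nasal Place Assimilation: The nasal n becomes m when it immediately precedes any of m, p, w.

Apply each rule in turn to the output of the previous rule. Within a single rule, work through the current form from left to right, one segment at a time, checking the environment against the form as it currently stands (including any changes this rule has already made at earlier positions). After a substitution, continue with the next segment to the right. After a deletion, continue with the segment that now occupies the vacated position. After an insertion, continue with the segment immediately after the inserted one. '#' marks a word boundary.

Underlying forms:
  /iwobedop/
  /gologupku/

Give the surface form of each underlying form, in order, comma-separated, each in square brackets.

[tiwovezop], [golohupk]

/iwobedop/:
  A Initial Consonant Epenthesis: [iwobedop] → [tiwobedop]
  B Final Vowel Deletion: no change — [tiwobedop]
  C Stop Lenition: [tiwobedop] → [tiwovezop]
  D Nasal Place Assimilation: no change — [tiwovezop]
/gologupku/:
  A Initial Consonant Epenthesis: no change — [gologupku]
  B Final Vowel Deletion: [gologupku] → [gologupk]
  C Stop Lenition: [gologupk] → [golohupk]
  D Nasal Place Assimilation: no change — [golohupk]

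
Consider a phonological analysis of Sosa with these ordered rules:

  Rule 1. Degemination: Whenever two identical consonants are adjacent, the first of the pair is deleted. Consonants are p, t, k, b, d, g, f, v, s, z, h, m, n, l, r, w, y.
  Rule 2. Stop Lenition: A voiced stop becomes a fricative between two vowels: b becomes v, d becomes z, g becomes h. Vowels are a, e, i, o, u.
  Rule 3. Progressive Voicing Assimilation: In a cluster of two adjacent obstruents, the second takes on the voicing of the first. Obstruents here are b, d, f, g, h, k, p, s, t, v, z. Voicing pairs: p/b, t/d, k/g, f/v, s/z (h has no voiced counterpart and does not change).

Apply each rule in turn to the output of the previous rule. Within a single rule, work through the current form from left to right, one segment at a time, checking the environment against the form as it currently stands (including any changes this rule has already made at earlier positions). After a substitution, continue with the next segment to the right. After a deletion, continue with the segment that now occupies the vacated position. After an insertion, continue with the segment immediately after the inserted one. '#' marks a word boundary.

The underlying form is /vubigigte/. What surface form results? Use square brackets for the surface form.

[vuvihigde]

Rule 1 Degemination: no change — [vubigigte]
Rule 2 Stop Lenition: [vubigigte] → [vuvihigte]
Rule 3 Progressive Voicing Assimilation: [vuvihigte] → [vuvihigde]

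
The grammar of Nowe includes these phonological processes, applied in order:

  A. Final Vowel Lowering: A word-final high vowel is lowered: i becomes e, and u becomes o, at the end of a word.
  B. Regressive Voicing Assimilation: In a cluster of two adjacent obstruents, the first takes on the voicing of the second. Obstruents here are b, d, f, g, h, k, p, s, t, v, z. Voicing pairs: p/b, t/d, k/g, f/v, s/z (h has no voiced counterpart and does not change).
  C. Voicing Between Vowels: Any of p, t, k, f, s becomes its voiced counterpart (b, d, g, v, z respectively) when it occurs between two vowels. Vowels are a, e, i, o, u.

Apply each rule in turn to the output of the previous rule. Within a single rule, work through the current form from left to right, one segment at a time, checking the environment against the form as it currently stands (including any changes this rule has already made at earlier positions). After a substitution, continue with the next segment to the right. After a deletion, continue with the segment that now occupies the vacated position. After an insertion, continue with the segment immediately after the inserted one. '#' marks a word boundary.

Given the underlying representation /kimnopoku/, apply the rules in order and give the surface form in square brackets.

A Final Vowel Lowering: [kimnopoku] → [kimnopoko]
B Regressive Voicing Assimilation: no change — [kimnopoko]
C Voicing Between Vowels: [kimnopoko] → [kimnobogo]

[kimnobogo]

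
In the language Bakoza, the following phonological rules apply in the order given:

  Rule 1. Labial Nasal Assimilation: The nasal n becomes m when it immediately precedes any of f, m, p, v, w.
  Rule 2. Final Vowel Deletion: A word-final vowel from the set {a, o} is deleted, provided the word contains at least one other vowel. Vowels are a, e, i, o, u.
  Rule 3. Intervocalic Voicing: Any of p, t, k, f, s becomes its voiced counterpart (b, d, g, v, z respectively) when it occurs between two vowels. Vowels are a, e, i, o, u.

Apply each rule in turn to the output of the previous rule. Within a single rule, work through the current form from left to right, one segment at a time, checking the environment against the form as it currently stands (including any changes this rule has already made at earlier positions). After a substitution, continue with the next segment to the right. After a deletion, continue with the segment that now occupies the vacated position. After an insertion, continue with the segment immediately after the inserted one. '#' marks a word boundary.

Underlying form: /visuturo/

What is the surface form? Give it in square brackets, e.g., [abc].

[vizudur]

Rule 1 Labial Nasal Assimilation: no change — [visuturo]
Rule 2 Final Vowel Deletion: [visuturo] → [visutur]
Rule 3 Intervocalic Voicing: [visutur] → [vizudur]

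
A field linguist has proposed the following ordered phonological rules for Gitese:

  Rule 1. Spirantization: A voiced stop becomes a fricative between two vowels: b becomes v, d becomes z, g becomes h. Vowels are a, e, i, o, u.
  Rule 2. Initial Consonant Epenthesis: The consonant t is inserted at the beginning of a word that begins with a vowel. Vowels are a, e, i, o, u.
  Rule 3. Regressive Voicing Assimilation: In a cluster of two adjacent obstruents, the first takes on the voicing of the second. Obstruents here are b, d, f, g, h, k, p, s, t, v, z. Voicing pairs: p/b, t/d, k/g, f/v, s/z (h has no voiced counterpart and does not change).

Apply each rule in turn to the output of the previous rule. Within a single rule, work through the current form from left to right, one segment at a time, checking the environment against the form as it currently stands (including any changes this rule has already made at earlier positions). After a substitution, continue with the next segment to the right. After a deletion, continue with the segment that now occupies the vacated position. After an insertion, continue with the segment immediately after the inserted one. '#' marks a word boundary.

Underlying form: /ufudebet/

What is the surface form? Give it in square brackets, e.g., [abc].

[tufuzevet]

Rule 1 Spirantization: [ufudebet] → [ufuzevet]
Rule 2 Initial Consonant Epenthesis: [ufuzevet] → [tufuzevet]
Rule 3 Regressive Voicing Assimilation: no change — [tufuzevet]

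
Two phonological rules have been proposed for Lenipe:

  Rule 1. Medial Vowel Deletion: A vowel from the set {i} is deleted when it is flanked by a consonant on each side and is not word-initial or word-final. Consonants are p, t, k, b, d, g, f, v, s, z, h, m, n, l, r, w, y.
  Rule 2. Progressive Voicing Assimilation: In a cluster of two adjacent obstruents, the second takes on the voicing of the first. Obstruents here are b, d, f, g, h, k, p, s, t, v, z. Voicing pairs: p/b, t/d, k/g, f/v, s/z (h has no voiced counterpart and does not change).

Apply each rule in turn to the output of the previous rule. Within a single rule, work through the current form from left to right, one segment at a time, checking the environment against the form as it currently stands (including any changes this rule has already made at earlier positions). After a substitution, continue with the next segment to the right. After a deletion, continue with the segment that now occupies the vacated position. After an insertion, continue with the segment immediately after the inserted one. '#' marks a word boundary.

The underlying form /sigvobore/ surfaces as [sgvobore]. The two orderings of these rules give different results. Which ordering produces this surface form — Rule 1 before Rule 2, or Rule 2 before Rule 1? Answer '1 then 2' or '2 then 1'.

2 then 1

Order 1 then 2:
  1 Medial Vowel Deletion: [sigvobore] → [sgvobore]
  2 Progressive Voicing Assimilation: [sgvobore] → [skfobore]
  result: [skfobore]
Order 2 then 1:
  2 Progressive Voicing Assimilation: no change — [sigvobore]
  1 Medial Vowel Deletion: [sigvobore] → [sgvobore]
  result: [sgvobore]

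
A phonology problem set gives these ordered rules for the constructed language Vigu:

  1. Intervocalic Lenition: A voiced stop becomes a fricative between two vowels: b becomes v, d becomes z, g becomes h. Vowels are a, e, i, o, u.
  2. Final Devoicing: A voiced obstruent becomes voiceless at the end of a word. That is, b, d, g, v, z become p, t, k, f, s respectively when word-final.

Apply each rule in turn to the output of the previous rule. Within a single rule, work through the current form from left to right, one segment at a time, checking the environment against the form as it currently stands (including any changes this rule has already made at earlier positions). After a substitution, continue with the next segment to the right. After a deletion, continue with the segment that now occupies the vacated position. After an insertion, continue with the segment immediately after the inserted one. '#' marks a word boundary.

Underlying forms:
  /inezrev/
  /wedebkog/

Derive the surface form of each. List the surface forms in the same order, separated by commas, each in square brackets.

/inezrev/:
  1 Intervocalic Lenition: no change — [inezrev]
  2 Final Devoicing: [inezrev] → [inezref]
/wedebkog/:
  1 Intervocalic Lenition: [wedebkog] → [wezebkog]
  2 Final Devoicing: [wezebkog] → [wezebkok]

[inezref], [wezebkok]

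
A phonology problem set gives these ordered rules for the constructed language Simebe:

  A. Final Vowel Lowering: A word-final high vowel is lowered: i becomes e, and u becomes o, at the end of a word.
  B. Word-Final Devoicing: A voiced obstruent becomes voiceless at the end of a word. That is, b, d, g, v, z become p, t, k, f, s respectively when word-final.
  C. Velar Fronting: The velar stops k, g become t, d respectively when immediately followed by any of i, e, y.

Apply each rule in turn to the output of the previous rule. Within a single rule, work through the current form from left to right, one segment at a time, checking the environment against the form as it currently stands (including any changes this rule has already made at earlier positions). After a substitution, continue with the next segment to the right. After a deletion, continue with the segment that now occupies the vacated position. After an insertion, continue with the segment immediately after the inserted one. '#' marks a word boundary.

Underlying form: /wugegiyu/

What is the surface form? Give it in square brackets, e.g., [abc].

A Final Vowel Lowering: [wugegiyu] → [wugegiyo]
B Word-Final Devoicing: no change — [wugegiyo]
C Velar Fronting: [wugegiyo] → [wudediyo]

[wudediyo]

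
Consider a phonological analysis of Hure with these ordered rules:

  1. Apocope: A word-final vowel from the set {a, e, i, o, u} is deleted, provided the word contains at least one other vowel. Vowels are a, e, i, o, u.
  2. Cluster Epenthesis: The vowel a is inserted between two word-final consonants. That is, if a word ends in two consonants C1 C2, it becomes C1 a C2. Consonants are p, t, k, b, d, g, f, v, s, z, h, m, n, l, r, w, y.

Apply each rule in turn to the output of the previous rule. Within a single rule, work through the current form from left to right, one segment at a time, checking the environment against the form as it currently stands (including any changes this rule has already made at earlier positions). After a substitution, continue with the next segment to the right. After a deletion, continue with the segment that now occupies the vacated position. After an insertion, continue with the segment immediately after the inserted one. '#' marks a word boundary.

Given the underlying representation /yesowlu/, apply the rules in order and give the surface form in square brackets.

1 Apocope: [yesowlu] → [yesowl]
2 Cluster Epenthesis: [yesowl] → [yesowal]

[yesowal]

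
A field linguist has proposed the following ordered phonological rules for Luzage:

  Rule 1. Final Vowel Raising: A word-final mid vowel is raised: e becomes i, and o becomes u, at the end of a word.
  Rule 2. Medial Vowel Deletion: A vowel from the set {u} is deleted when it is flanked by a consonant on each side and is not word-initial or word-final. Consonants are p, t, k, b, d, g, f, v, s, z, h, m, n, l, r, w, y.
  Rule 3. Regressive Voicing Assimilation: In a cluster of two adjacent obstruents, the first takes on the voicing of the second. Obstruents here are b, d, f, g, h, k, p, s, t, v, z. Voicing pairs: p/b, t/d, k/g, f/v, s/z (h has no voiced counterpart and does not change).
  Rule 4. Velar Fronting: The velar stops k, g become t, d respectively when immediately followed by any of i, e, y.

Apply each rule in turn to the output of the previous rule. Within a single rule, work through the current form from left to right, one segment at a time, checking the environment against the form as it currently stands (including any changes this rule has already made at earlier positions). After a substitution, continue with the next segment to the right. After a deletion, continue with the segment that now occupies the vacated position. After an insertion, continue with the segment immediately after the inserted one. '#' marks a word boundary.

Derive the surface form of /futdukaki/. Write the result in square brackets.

[fdtkati]

Rule 1 Final Vowel Raising: no change — [futdukaki]
Rule 2 Medial Vowel Deletion: [futdukaki] → [ftdkaki]
Rule 3 Regressive Voicing Assimilation: [ftdkaki] → [fdtkaki]
Rule 4 Velar Fronting: [fdtkaki] → [fdtkati]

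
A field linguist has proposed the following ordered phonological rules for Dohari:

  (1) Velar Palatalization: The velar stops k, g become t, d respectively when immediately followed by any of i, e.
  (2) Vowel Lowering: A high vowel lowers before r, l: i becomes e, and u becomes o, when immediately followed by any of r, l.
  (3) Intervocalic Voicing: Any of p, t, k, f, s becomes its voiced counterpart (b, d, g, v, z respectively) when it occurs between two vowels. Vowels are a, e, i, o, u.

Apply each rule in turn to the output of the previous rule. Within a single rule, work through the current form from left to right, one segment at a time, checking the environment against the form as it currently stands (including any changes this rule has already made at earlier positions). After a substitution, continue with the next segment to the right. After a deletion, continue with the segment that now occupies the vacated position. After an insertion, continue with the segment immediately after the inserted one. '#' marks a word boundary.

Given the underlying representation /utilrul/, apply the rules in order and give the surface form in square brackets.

(1) Velar Palatalization: no change — [utilrul]
(2) Vowel Lowering: [utilrul] → [utelrol]
(3) Intervocalic Voicing: [utelrol] → [udelrol]

[udelrol]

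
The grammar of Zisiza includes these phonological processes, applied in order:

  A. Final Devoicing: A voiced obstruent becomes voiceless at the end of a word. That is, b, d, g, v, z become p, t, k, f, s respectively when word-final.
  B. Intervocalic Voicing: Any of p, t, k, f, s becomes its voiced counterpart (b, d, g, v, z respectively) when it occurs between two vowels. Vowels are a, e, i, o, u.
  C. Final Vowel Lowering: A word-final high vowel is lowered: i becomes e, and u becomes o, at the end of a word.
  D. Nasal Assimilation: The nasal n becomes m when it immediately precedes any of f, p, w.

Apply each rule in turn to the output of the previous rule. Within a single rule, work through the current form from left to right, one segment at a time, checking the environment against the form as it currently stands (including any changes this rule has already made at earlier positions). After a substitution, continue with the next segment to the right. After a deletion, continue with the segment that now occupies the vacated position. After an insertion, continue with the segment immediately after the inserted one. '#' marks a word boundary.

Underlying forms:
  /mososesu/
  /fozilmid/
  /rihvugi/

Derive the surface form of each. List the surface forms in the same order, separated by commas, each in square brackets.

[mozozezo], [fozilmit], [rihvuge]

/mososesu/:
  A Final Devoicing: no change — [mososesu]
  B Intervocalic Voicing: [mososesu] → [mozozezu]
  C Final Vowel Lowering: [mozozezu] → [mozozezo]
  D Nasal Assimilation: no change — [mozozezo]
/fozilmid/:
  A Final Devoicing: [fozilmid] → [fozilmit]
  B Intervocalic Voicing: no change — [fozilmit]
  C Final Vowel Lowering: no change — [fozilmit]
  D Nasal Assimilation: no change — [fozilmit]
/rihvugi/:
  A Final Devoicing: no change — [rihvugi]
  B Intervocalic Voicing: no change — [rihvugi]
  C Final Vowel Lowering: [rihvugi] → [rihvuge]
  D Nasal Assimilation: no change — [rihvuge]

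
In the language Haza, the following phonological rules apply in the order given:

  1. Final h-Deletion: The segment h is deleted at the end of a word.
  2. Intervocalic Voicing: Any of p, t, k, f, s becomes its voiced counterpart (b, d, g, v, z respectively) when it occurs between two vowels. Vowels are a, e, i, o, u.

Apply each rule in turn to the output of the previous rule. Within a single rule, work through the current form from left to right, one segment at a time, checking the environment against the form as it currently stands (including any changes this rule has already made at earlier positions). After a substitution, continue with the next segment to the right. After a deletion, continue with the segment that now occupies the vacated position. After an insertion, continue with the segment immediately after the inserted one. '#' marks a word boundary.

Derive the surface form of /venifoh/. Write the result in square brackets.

1 Final h-Deletion: [venifoh] → [venifo]
2 Intervocalic Voicing: [venifo] → [venivo]

[venivo]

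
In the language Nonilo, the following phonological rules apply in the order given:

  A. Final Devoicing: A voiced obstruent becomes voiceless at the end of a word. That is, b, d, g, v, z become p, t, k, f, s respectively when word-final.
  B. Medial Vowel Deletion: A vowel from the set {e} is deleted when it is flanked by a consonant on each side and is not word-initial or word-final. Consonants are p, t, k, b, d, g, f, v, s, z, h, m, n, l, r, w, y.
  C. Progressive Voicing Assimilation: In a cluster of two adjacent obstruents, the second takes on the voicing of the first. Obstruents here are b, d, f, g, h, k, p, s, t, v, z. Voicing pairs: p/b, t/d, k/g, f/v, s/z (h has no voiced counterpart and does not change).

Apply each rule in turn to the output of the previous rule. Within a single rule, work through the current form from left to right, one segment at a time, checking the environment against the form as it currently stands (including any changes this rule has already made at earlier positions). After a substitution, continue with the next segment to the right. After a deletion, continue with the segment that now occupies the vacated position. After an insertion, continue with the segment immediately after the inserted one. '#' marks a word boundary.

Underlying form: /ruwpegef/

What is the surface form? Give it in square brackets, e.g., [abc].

[ruwpkf]

A Final Devoicing: no change — [ruwpegef]
B Medial Vowel Deletion: [ruwpegef] → [ruwpgf]
C Progressive Voicing Assimilation: [ruwpgf] → [ruwpkf]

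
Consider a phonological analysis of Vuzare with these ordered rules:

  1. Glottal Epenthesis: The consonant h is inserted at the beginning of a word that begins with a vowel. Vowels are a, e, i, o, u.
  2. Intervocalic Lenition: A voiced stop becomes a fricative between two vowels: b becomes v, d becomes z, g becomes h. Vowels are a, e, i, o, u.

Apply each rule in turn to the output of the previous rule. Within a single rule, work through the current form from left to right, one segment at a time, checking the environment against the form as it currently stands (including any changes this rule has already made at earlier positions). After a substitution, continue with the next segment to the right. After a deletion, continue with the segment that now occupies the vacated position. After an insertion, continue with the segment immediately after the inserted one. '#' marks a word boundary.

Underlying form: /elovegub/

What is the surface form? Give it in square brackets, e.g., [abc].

1 Glottal Epenthesis: [elovegub] → [helovegub]
2 Intervocalic Lenition: [helovegub] → [helovehub]

[helovehub]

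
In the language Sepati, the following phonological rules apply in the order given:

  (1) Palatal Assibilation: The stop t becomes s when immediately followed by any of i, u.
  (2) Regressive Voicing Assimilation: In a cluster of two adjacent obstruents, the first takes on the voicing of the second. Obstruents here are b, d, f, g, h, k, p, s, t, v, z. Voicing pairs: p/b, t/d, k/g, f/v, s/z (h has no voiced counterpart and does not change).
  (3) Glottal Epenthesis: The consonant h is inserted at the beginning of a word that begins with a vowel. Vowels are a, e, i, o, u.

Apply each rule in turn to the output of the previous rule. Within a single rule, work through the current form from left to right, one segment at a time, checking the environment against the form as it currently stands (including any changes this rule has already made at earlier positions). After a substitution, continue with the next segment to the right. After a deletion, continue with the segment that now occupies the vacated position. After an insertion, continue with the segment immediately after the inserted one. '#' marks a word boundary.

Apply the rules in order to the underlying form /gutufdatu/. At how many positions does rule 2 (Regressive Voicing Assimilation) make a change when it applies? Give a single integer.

(1) Palatal Assibilation: [gutufdatu] → [gusufdasu]
(2) Regressive Voicing Assimilation: [gusufdasu] → [gusuvdasu]
(3) Glottal Epenthesis: no change — [gusuvdasu]
Rule 2 changed 1 position(s).

1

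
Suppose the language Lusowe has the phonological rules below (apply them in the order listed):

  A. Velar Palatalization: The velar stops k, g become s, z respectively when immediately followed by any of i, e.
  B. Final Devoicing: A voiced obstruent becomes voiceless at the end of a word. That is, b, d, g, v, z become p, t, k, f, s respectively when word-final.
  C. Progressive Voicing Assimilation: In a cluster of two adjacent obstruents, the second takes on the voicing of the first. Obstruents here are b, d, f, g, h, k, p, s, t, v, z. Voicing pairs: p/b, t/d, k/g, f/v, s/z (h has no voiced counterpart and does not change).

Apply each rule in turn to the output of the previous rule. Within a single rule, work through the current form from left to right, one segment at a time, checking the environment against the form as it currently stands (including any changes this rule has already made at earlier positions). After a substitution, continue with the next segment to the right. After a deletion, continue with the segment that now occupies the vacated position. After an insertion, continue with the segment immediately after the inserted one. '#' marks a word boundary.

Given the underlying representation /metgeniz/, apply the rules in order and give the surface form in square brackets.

A Velar Palatalization: [metgeniz] → [metzeniz]
B Final Devoicing: [metzeniz] → [metzenis]
C Progressive Voicing Assimilation: [metzenis] → [metsenis]

[metsenis]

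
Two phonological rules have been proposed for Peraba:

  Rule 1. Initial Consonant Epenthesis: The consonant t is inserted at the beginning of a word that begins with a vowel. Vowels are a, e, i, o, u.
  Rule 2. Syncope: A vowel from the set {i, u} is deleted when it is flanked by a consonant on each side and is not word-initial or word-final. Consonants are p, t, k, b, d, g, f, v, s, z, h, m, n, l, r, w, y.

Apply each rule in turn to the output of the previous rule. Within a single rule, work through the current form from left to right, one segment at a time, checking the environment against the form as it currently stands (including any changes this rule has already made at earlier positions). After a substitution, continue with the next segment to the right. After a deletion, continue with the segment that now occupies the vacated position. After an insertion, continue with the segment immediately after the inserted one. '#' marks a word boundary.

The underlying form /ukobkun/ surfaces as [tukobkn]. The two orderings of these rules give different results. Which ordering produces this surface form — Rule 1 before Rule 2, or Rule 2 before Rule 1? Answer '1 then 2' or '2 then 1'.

Order 1 then 2:
  1 Initial Consonant Epenthesis: [ukobkun] → [tukobkun]
  2 Syncope: [tukobkun] → [tkobkn]
  result: [tkobkn]
Order 2 then 1:
  2 Syncope: [ukobkun] → [ukobkn]
  1 Initial Consonant Epenthesis: [ukobkn] → [tukobkn]
  result: [tukobkn]

2 then 1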